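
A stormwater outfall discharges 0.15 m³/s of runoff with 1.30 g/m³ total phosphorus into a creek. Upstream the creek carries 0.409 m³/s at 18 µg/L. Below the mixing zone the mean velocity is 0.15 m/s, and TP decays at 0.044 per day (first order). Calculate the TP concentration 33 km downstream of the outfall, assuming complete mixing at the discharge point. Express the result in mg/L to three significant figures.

0.324 mg/L

18 µg/L = 0.018 mg/L.
After complete mixing, C₀ = (0.15·1.3 + 0.409·0.018) / 0.559 = 0.362 mg/L.
Travel time t = 3.3e+04 m / 0.15 m/s = 2.2e+05 s = 2.546 d.
C = 0.362·exp(−0.044·2.546) = 0.362·0.894 = 0.3236 mg/L.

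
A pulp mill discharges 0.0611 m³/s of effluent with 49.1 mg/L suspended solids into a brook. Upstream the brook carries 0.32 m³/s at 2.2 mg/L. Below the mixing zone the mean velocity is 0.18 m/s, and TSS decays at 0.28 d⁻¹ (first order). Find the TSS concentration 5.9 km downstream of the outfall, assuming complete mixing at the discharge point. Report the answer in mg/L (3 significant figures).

8.74 mg/L

After complete mixing, C₀ = (0.0611·49.1 + 0.32·2.2) / 0.3811 = 9.719 mg/L.
Travel time t = 5900 m / 0.18 m/s = 3.278e+04 s = 0.3794 d.
C = 9.719·exp(−0.28·0.3794) = 9.719·0.8992 = 8.74 mg/L.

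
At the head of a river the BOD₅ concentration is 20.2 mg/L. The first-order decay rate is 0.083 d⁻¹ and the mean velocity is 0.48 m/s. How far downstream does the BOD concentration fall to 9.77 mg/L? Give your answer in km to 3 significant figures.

From C = C₀·e^(−kt), t = ln(C₀/C)/k = ln(20.2/9.77)/0.083 = 0.7264/0.083 = 8.751 d.
Distance = v·t = 0.48 m/s × 7.561e+05 s = 3.629e+05 m = 362.9 km.

363 km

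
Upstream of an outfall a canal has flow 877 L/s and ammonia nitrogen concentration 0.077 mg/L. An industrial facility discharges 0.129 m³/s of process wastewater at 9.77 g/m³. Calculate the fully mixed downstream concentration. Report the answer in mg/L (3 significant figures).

1.32 mg/L

877 L/s = 0.877 m³/s.
By mass balance at complete mixing, C = (0.129·9.77 + 0.877·0.077) / (0.129 + 0.877) = 1.328/1.006 = 1.32 mg/L.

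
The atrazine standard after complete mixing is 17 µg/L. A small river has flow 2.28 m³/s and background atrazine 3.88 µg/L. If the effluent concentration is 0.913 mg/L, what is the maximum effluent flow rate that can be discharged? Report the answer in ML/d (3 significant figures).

2.88 ML/d

3.88 µg/L = 0.00388 mg/L.
17 µg/L = 0.017 mg/L.
Mass balance at complete mixing: C_std·(Q_w + Q_r) = Q_w·C_e + Q_r·C_b.
Rearranging, Q_w = Q_r·(C_std − C_b)/(C_e − C_std) = 2.28·(0.017 − 0.00388) / (0.913 − 0.017) = 0.03339 m³/s.
= 2.885 ML/d.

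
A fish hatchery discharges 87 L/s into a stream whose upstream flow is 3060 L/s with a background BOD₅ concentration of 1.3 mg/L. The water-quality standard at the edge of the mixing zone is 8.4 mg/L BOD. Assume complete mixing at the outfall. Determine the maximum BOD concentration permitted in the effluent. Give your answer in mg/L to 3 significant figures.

87 L/s = 0.087 m³/s.
3060 L/s = 3.06 m³/s.
Mass balance: 8.4·3.147 = 0.087·Cₑ + 3.06·1.3.
Cₑ = (26.43 − 3.978) / 0.087 = 258.1 mg/L.

258 mg/L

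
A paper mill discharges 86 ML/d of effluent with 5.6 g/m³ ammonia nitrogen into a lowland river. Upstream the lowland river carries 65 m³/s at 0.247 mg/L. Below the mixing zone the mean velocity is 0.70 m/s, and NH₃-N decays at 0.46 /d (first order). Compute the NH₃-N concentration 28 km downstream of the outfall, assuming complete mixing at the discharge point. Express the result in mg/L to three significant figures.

0.265 mg/L

86 ML/d = 0.9954 m³/s.
After complete mixing, C₀ = (0.9954·5.6 + 65·0.247) / 66 = 0.3277 mg/L.
Travel time t = 2.8e+04 m / 0.70 m/s = 4e+04 s = 0.463 d.
C = 0.3277·exp(−0.46·0.463) = 0.3277·0.8082 = 0.2649 mg/L.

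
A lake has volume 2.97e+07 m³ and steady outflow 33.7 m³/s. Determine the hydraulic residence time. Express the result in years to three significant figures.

Q = 33.7 m³/s × 3.156e+07 s/yr = 1.063e+09 m³/yr.
Hydraulic residence time τ = V/Q = 2.97e+07/1.063e+09 = 0.02793 yr.

0.0279 yr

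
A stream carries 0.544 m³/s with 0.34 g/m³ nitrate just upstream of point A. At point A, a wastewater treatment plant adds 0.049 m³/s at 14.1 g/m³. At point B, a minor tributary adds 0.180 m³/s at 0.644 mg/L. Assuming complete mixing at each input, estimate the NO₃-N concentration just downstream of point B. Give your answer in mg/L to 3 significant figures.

After input A: C = (0.544·0.34 + 0.049·14.1) / 0.593 = 1.477 mg/L.
After input B: C = (0.593·1.477 + 0.18·0.644) / 0.773 = 1.283 mg/L.

1.28 mg/L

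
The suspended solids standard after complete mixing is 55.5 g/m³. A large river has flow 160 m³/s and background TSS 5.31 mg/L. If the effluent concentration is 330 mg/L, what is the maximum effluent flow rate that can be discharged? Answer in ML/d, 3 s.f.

Mass balance at complete mixing: C_std·(Q_w + Q_r) = Q_w·C_e + Q_r·C_b.
Rearranging, Q_w = Q_r·(C_std − C_b)/(C_e − C_std) = 160·(55.5 − 5.31) / (330 − 55.5) = 29.25 m³/s.
= 2528 ML/d.

2530 ML/d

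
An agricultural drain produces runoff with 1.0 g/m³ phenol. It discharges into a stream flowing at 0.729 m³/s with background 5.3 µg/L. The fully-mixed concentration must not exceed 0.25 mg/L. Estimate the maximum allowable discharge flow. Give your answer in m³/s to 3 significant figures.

5.3 µg/L = 0.0053 mg/L.
Mass balance at complete mixing: C_std·(Q_w + Q_r) = Q_w·C_e + Q_r·C_b.
Rearranging, Q_w = Q_r·(C_std − C_b)/(C_e − C_std) = 0.729·(0.25 − 0.0053) / (1 − 0.25) = 0.2378 m³/s.

0.238 m³/s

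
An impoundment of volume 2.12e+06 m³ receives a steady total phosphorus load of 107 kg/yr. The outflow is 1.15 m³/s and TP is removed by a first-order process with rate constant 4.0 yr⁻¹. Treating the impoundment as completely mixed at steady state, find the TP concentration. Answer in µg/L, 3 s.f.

Outflow Q = 1.15 m³/s × 3.156e+07 s/yr = 3.629e+07 m³/yr.
Steady-state CSTR mass balance: W = Q·C + k·V·C, so C = W/(Q + kV).
Q + kV = 3.629e+07 + 4.0·2.12e+06 = 4.477e+07 m³/yr.
C = 107/4.477e+07 = 2.39e-06 kg/m³ = 0.00239 mg/L = 2.39 µg/L.

2.39 µg/L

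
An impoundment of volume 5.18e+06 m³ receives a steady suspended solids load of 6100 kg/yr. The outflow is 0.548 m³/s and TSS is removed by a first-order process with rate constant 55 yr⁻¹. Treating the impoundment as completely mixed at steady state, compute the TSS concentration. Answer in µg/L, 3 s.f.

Outflow Q = 0.548 m³/s × 3.156e+07 s/yr = 1.729e+07 m³/yr.
Steady-state CSTR mass balance: W = Q·C + k·V·C, so C = W/(Q + kV).
Q + kV = 1.729e+07 + 55·5.18e+06 = 3.022e+08 m³/yr.
C = 6100/3.022e+08 = 2.019e-05 kg/m³ = 0.02019 mg/L = 20.19 µg/L.

20.2 µg/L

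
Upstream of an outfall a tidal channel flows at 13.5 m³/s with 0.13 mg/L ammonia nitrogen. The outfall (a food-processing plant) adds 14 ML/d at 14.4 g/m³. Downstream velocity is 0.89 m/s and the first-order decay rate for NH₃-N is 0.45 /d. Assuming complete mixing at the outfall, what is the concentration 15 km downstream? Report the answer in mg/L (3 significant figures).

0.274 mg/L

14 ML/d = 0.162 m³/s.
After complete mixing, C₀ = (0.162·14.4 + 13.5·0.13) / 13.66 = 0.2992 mg/L.
Travel time t = 1.5e+04 m / 0.89 m/s = 1.685e+04 s = 0.1951 d.
C = 0.2992·exp(−0.45·0.1951) = 0.2992·0.916 = 0.2741 mg/L.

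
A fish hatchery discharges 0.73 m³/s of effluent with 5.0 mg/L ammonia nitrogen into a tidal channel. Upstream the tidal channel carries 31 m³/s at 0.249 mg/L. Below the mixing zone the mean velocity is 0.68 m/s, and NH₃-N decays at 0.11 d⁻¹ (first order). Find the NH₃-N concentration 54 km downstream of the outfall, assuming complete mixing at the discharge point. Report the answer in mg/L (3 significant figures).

0.324 mg/L

After complete mixing, C₀ = (0.73·5 + 31·0.249) / 31.73 = 0.3583 mg/L.
Travel time t = 5.4e+04 m / 0.68 m/s = 7.941e+04 s = 0.9191 d.
C = 0.3583·exp(−0.11·0.9191) = 0.3583·0.9038 = 0.3238 mg/L.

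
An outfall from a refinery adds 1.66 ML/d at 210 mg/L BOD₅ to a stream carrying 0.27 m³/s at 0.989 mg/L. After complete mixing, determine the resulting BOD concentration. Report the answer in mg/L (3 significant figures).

1.66 ML/d = 0.01921 m³/s.
Conservation of mass across the mixing zone: C = (0.01921·210 + 0.27·0.989) / (0.01921 + 0.27) = 4.302/0.2892 = 14.87 mg/L.

14.9 mg/L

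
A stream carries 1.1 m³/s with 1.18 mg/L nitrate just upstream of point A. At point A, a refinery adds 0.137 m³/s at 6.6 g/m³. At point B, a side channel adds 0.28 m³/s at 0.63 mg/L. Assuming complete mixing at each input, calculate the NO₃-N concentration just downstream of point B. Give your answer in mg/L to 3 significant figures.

After input A: C = (1.1·1.18 + 0.137·6.6) / 1.237 = 1.78 mg/L.
After input B: C = (1.237·1.78 + 0.28·0.63) / 1.517 = 1.568 mg/L.

1.57 mg/L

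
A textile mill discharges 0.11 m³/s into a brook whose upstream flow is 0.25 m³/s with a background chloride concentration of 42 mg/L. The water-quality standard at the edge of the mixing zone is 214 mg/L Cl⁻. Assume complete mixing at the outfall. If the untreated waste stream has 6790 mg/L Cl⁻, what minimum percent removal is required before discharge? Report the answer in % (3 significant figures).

Mass balance: 214·0.36 = 0.11·Cₑ + 0.25·42.
Cₑ = (77.04 − 10.5) / 0.11 = 604.9 mg/L.
Required removal = 1 − 604.9/6790 = 91.09 %.

91.1 %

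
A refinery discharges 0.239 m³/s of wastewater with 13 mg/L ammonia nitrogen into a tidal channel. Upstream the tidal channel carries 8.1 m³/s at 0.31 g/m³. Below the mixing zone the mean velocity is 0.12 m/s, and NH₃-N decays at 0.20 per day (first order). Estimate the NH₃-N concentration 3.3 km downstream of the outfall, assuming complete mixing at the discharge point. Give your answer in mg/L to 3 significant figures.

0.632 mg/L

After complete mixing, C₀ = (0.239·13 + 8.1·0.31) / 8.339 = 0.6737 mg/L.
Travel time t = 3300 m / 0.12 m/s = 2.75e+04 s = 0.3183 d.
C = 0.6737·exp(−0.20·0.3183) = 0.6737·0.9383 = 0.6322 mg/L.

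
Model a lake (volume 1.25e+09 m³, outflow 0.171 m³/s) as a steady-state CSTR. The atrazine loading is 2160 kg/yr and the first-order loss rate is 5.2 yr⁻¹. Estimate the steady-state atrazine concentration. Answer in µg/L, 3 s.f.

0.332 µg/L

Outflow Q = 0.171 m³/s × 3.156e+07 s/yr = 5.396e+06 m³/yr.
Steady-state CSTR mass balance: W = Q·C + k·V·C, so C = W/(Q + kV).
Q + kV = 5.396e+06 + 5.2·1.25e+09 = 6.505e+09 m³/yr.
C = 2160/6.505e+09 = 3.32e-07 kg/m³ = 0.000332 mg/L = 0.332 µg/L.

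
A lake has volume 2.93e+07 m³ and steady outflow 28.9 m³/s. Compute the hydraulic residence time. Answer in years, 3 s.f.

0.0321 yr

Q = 28.9 m³/s × 3.156e+07 s/yr = 9.12e+08 m³/yr.
Hydraulic residence time τ = V/Q = 2.93e+07/9.12e+08 = 0.03213 yr.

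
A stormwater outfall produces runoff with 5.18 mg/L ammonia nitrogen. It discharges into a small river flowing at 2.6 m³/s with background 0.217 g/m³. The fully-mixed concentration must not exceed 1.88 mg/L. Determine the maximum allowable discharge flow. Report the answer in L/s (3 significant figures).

Mass balance at complete mixing: C_std·(Q_w + Q_r) = Q_w·C_e + Q_r·C_b.
Rearranging, Q_w = Q_r·(C_std − C_b)/(C_e − C_std) = 2.6·(1.88 − 0.217) / (5.18 − 1.88) = 1.31 m³/s.
= 1310 L/s.

1310 L/s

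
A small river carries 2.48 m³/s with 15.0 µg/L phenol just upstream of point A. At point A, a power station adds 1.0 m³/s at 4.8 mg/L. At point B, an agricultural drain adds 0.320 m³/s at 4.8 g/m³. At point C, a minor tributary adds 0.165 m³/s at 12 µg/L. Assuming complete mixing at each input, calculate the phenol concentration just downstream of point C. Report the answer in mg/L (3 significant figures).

15.0 µg/L = 0.015 mg/L.
After input A: C = (2.48·0.015 + 1·4.8) / 3.48 = 1.39 mg/L.
After input B: C = (3.48·1.39 + 0.32·4.8) / 3.8 = 1.677 mg/L.
12 µg/L = 0.012 mg/L.
After input C: C = (3.8·1.677 + 0.165·0.012) / 3.965 = 1.608 mg/L.

1.61 mg/L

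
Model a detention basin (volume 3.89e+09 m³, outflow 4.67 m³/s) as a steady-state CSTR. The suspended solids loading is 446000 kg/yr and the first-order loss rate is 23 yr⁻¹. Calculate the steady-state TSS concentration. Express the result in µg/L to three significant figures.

4.98 µg/L

Outflow Q = 4.67 m³/s × 3.156e+07 s/yr = 1.474e+08 m³/yr.
Steady-state CSTR mass balance: W = Q·C + k·V·C, so C = W/(Q + kV).
Q + kV = 1.474e+08 + 23·3.89e+09 = 8.962e+10 m³/yr.
C = 446000/8.962e+10 = 4.977e-06 kg/m³ = 0.004977 mg/L = 4.977 µg/L.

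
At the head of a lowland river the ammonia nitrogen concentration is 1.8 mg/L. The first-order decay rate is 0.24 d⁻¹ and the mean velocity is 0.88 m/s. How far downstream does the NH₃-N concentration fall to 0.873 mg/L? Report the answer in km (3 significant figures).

229 km

From C = C₀·e^(−kt), t = ln(C₀/C)/k = ln(1.8/0.873)/0.24 = 0.7236/0.24 = 3.015 d.
Distance = v·t = 0.88 m/s × 2.605e+05 s = 2.292e+05 m = 229.2 km.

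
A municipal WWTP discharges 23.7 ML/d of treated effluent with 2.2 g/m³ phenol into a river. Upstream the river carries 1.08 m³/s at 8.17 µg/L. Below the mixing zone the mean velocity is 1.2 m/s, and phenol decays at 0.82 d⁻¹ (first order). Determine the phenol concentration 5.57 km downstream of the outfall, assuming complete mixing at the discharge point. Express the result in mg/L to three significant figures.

23.7 ML/d = 0.2743 m³/s.
8.17 µg/L = 0.00817 mg/L.
After complete mixing, C₀ = (0.2743·2.2 + 1.08·0.00817) / 1.354 = 0.4521 mg/L.
Travel time t = 5570 m / 1.2 m/s = 4642 s = 0.05372 d.
C = 0.4521·exp(−0.82·0.05372) = 0.4521·0.9569 = 0.4326 mg/L.

0.433 mg/L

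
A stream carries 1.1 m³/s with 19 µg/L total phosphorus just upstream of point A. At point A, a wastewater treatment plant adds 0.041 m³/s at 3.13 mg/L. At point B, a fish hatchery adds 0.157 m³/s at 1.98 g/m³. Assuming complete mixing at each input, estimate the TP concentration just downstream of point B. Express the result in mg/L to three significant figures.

0.354 mg/L

19 µg/L = 0.019 mg/L.
After input A: C = (1.1·0.019 + 0.041·3.13) / 1.141 = 0.1308 mg/L.
After input B: C = (1.141·0.1308 + 0.157·1.98) / 1.298 = 0.3545 mg/L.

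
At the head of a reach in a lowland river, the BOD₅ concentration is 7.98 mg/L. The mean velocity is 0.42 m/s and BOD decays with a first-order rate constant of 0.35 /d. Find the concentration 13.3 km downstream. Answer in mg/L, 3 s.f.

Travel time t = 13.3 km / 0.42 m/s = 1.33e+04/0.42 = 3.167e+04 s = 0.3665 d.
First-order decay: C = 7.98·exp(−0.35·0.3665) = 7.98·0.8796 = 7.019 mg/L.

7.02 mg/L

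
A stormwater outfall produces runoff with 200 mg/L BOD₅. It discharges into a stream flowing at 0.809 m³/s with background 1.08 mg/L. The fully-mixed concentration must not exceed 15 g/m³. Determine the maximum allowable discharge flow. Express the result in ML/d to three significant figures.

5.26 ML/d

Mass balance at complete mixing: C_std·(Q_w + Q_r) = Q_w·C_e + Q_r·C_b.
Rearranging, Q_w = Q_r·(C_std − C_b)/(C_e − C_std) = 0.809·(15 − 1.08) / (200 − 15) = 0.06087 m³/s.
= 5.259 ML/d.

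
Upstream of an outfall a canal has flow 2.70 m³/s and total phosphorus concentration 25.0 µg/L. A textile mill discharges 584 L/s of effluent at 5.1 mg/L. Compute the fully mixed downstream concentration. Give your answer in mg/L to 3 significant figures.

0.927 mg/L

584 L/s = 0.584 m³/s.
25.0 µg/L = 0.025 mg/L.
Flow-weighted mixing gives C = (0.584·5.1 + 2.7·0.025) / (0.584 + 2.7) = 3.046/3.284 = 0.9275 mg/L.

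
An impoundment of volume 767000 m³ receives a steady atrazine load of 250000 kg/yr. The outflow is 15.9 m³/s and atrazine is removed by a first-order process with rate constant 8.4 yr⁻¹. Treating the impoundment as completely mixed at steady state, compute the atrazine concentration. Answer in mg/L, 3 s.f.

0.492 mg/L

Outflow Q = 15.9 m³/s × 3.156e+07 s/yr = 5.018e+08 m³/yr.
Steady-state CSTR mass balance: W = Q·C + k·V·C, so C = W/(Q + kV).
Q + kV = 5.018e+08 + 8.4·767000 = 5.082e+08 m³/yr.
C = 250000/5.082e+08 = 0.0004919 kg/m³ = 0.4919 mg/L.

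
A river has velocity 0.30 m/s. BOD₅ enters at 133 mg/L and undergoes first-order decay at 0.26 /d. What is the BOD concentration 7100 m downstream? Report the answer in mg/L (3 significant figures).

124 mg/L

Travel time t = 7100 m / 0.30 m/s = 7100/0.30 = 2.367e+04 s = 0.2739 d.
First-order decay: C = 133·exp(−0.26·0.2739) = 133·0.9313 = 123.9 mg/L.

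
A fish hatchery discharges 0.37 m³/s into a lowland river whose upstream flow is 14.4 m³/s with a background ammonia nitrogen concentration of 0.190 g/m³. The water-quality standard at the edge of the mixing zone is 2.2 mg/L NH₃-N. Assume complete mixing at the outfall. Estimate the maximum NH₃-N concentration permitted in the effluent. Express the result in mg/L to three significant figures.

Mass balance: 2.2·14.77 = 0.37·Cₑ + 14.4·0.19.
Cₑ = (32.49 − 2.736) / 0.37 = 80.43 mg/L.

80.4 mg/L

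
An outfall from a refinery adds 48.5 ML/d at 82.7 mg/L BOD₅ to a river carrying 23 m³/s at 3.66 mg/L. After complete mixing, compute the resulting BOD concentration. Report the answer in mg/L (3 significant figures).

48.5 ML/d = 0.5613 m³/s.
Conservation of mass across the mixing zone: C = (0.5613·82.7 + 23·3.66) / (0.5613 + 23) = 130.6/23.56 = 5.543 mg/L.

5.54 mg/L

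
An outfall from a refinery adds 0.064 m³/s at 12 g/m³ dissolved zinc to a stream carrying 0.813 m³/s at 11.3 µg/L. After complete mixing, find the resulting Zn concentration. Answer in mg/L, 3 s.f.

0.886 mg/L

11.3 µg/L = 0.0113 mg/L.
Conservation of mass across the mixing zone: C = (0.064·12 + 0.813·0.0113) / (0.064 + 0.813) = 0.7772/0.877 = 0.8862 mg/L.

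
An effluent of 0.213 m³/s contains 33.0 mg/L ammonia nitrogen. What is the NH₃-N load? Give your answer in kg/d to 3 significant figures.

Mass flux = Q·C = 0.213 m³/s × 33 g/m³ = 7.029 g/s.
= 7.029 g/s × 86.4 = 607.3 kg/d.

607 kg/d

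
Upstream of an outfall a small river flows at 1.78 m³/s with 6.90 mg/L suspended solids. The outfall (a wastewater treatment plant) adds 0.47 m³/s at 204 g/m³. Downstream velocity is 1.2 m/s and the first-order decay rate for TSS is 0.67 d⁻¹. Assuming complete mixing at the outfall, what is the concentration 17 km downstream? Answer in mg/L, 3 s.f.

43.1 mg/L

After complete mixing, C₀ = (0.47·204 + 1.78·6.9) / 2.25 = 48.07 mg/L.
Travel time t = 1.7e+04 m / 1.2 m/s = 1.417e+04 s = 0.164 d.
C = 48.07·exp(−0.67·0.164) = 48.07·0.896 = 43.07 mg/L.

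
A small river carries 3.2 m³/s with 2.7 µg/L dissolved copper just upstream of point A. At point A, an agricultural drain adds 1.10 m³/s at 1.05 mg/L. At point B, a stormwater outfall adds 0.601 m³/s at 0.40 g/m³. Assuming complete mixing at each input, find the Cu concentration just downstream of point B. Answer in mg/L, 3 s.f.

2.7 µg/L = 0.0027 mg/L.
After input A: C = (3.2·0.0027 + 1.1·1.05) / 4.3 = 0.2706 mg/L.
After input B: C = (4.3·0.2706 + 0.601·0.4) / 4.901 = 0.2865 mg/L.

0.286 mg/L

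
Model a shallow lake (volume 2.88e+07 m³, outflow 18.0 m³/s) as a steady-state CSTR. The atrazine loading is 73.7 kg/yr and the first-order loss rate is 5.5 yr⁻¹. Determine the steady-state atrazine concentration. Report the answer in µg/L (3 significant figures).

0.101 µg/L

Outflow Q = 18.0 m³/s × 3.156e+07 s/yr = 5.68e+08 m³/yr.
Steady-state CSTR mass balance: W = Q·C + k·V·C, so C = W/(Q + kV).
Q + kV = 5.68e+08 + 5.5·2.88e+07 = 7.264e+08 m³/yr.
C = 73.7/7.264e+08 = 1.015e-07 kg/m³ = 0.0001015 mg/L = 0.1015 µg/L.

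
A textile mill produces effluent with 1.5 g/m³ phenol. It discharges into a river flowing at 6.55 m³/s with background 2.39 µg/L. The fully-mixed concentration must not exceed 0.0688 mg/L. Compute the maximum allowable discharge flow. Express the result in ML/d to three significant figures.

2.39 µg/L = 0.00239 mg/L.
Mass balance at complete mixing: C_std·(Q_w + Q_r) = Q_w·C_e + Q_r·C_b.
Rearranging, Q_w = Q_r·(C_std − C_b)/(C_e − C_std) = 6.55·(0.0688 − 0.00239) / (1.5 − 0.0688) = 0.3039 m³/s.
= 26.26 ML/d.

26.3 ML/d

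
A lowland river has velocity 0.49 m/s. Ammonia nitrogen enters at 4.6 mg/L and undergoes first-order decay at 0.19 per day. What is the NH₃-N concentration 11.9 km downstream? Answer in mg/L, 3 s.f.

Travel time t = 11.9 km / 0.49 m/s = 1.19e+04/0.49 = 2.429e+04 s = 0.2811 d.
First-order decay: C = 4.6·exp(−0.19·0.2811) = 4.6·0.948 = 4.361 mg/L.

4.36 mg/L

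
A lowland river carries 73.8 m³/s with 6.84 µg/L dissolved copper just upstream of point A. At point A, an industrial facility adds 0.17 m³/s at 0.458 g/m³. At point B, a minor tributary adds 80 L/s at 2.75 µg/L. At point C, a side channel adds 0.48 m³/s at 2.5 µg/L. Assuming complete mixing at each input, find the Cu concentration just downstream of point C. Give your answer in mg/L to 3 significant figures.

6.84 µg/L = 0.00684 mg/L.
After input A: C = (73.8·0.00684 + 0.17·0.458) / 73.97 = 0.007877 mg/L.
80 L/s = 0.08 m³/s.
2.75 µg/L = 0.00275 mg/L.
After input B: C = (73.97·0.007877 + 0.08·0.00275) / 74.05 = 0.007871 mg/L.
2.5 µg/L = 0.0025 mg/L.
After input C: C = (74.05·0.007871 + 0.48·0.0025) / 74.53 = 0.007837 mg/L.

0.00784 mg/L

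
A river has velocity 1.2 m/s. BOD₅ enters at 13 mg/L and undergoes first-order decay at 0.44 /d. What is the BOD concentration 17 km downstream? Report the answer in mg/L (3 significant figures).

12.1 mg/L

Travel time t = 17 km / 1.2 m/s = 1.7e+04/1.2 = 1.417e+04 s = 0.164 d.
First-order decay: C = 13·exp(−0.44·0.164) = 13·0.9304 = 12.1 mg/L.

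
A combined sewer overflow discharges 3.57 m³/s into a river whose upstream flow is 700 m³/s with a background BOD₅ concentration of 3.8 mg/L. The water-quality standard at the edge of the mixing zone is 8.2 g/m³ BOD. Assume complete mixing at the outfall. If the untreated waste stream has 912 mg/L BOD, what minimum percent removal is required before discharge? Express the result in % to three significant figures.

Mass balance: 8.2·703.6 = 3.57·Cₑ + 700·3.8.
Cₑ = (5769 − 2660) / 3.57 = 870.9 mg/L.
Required removal = 1 − 870.9/912 = 4.502 %.

4.50 %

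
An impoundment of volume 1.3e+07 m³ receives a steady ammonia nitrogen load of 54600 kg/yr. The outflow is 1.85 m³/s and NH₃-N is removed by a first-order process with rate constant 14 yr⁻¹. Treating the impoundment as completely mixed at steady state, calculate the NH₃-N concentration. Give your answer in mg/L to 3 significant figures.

0.227 mg/L

Outflow Q = 1.85 m³/s × 3.156e+07 s/yr = 5.838e+07 m³/yr.
Steady-state CSTR mass balance: W = Q·C + k·V·C, so C = W/(Q + kV).
Q + kV = 5.838e+07 + 14·1.3e+07 = 2.404e+08 m³/yr.
C = 54600/2.404e+08 = 0.0002271 kg/m³ = 0.2271 mg/L.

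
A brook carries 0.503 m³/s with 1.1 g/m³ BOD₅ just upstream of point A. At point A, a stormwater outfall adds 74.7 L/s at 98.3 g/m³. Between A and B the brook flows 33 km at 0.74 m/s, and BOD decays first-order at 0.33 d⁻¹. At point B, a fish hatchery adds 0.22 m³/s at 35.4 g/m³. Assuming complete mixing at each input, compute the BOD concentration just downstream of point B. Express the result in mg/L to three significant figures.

74.7 L/s = 0.0747 m³/s.
After input A: C = (0.503·1.1 + 0.0747·98.3) / 0.5777 = 13.67 mg/L.
Over the 33 km reach to input B (t = 4.459e+04 s = 0.5161 d), decay gives C = 13.67·exp(−0.33·0.5161) = 11.53 mg/L.
After input B: C = (0.5777·11.53 + 0.22·35.4) / 0.7977 = 18.11 mg/L.

18.1 mg/L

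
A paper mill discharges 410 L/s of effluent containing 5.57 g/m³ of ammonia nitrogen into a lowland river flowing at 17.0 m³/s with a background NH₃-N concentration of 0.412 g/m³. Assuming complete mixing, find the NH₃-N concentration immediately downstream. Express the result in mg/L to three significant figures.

410 L/s = 0.41 m³/s.
Conservation of mass across the mixing zone: C = (0.41·5.57 + 17·0.412) / (0.41 + 17) = 9.288/17.41 = 0.5335 mg/L.

0.533 mg/L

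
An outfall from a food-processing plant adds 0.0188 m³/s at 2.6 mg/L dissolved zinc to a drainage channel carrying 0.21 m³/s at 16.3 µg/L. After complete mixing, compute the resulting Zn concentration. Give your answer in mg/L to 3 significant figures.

16.3 µg/L = 0.0163 mg/L.
Flow-weighted mixing gives C = (0.0188·2.6 + 0.21·0.0163) / (0.0188 + 0.21) = 0.0523/0.2288 = 0.2286 mg/L.

0.229 mg/L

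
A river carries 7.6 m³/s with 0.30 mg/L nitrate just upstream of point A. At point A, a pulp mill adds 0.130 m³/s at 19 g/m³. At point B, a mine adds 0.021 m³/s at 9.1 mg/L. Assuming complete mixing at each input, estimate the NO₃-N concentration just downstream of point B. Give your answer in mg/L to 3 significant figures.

0.637 mg/L

After input A: C = (7.6·0.3 + 0.13·19) / 7.73 = 0.6145 mg/L.
After input B: C = (7.73·0.6145 + 0.021·9.1) / 7.751 = 0.6375 mg/L.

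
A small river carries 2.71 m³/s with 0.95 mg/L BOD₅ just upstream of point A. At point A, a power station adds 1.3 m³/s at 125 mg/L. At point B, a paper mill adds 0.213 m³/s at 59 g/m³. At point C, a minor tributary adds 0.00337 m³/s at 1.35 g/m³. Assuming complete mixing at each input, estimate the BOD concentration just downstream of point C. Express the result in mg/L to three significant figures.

After input A: C = (2.71·0.95 + 1.3·125) / 4.01 = 41.17 mg/L.
After input B: C = (4.01·41.17 + 0.213·59) / 4.223 = 42.07 mg/L.
After input C: C = (4.223·42.07 + 0.00337·1.35) / 4.226 = 42.03 mg/L.

42.0 mg/L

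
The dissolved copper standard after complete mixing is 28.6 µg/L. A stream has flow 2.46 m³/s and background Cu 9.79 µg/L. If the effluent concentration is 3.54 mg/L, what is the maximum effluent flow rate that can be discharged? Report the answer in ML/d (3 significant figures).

1.14 ML/d

9.79 µg/L = 0.00979 mg/L.
28.6 µg/L = 0.0286 mg/L.
Mass balance at complete mixing: C_std·(Q_w + Q_r) = Q_w·C_e + Q_r·C_b.
Rearranging, Q_w = Q_r·(C_std − C_b)/(C_e − C_std) = 2.46·(0.0286 − 0.00979) / (3.54 − 0.0286) = 0.01318 m³/s.
= 1.139 ML/d.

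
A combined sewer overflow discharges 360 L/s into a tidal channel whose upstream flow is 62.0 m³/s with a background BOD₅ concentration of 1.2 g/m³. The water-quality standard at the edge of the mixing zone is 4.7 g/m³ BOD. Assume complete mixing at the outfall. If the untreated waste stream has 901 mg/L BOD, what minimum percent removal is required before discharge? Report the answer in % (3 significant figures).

32.6 %

360 L/s = 0.36 m³/s.
Mass balance: 4.7·62.36 = 0.36·Cₑ + 62·1.2.
Cₑ = (293.1 − 74.4) / 0.36 = 607.5 mg/L.
Required removal = 1 − 607.5/901 = 32.58 %.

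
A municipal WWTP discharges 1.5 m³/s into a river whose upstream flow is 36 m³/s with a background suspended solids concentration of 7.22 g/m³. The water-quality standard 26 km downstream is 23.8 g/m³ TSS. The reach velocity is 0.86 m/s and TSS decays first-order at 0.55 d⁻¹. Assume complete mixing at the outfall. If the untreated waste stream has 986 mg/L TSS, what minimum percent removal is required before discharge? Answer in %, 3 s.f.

Travel time to the compliance point: t = 2.6e+04/0.86 = 3.023e+04 s = 0.3499 d; decay factor exp(−0.55·0.3499) = 0.8249.
So the concentration just after mixing may be at most 23.8/0.8249 = 28.85 mg/L.
Mass balance: 28.85·37.5 = 1.5·Cₑ + 36·7.22.
Cₑ = (1082 − 259.9) / 1.5 = 548 mg/L.
Required removal = 1 − 548/986 = 44.42 %.

44.4 %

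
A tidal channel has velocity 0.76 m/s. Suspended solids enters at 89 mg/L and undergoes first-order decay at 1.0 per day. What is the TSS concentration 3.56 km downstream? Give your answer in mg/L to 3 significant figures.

Travel time t = 3.56 km / 0.76 m/s = 3560/0.76 = 4684 s = 0.05422 d.
First-order decay: C = 89·exp(−1.0·0.05422) = 89·0.9472 = 84.3 mg/L.

84.3 mg/L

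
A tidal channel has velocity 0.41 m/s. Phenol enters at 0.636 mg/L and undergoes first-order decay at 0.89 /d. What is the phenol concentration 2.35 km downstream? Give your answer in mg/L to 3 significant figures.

0.600 mg/L

Travel time t = 2.35 km / 0.41 m/s = 2350/0.41 = 5732 s = 0.06634 d.
First-order decay: C = 0.636·exp(−0.89·0.06634) = 0.636·0.9427 = 0.5995 mg/L.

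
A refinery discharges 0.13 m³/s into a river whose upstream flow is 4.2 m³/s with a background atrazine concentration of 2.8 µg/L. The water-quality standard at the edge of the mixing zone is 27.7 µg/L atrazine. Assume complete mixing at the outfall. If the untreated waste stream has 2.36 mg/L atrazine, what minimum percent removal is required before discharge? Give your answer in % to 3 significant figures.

64.7 %

2.8 µg/L = 0.0028 mg/L.
27.7 µg/L = 0.0277 mg/L.
Mass balance: 0.0277·4.33 = 0.13·Cₑ + 4.2·0.0028.
Cₑ = (0.1199 − 0.01176) / 0.13 = 0.8322 mg/L.
Required removal = 1 − 0.8322/2.36 = 64.74 %.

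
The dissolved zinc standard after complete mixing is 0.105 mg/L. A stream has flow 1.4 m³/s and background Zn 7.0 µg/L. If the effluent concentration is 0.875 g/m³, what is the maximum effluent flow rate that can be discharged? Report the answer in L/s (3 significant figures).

7.0 µg/L = 0.007 mg/L.
Mass balance at complete mixing: C_std·(Q_w + Q_r) = Q_w·C_e + Q_r·C_b.
Rearranging, Q_w = Q_r·(C_std − C_b)/(C_e − C_std) = 1.4·(0.105 − 0.007) / (0.875 − 0.105) = 0.1782 m³/s.
= 178.2 L/s.

178 L/s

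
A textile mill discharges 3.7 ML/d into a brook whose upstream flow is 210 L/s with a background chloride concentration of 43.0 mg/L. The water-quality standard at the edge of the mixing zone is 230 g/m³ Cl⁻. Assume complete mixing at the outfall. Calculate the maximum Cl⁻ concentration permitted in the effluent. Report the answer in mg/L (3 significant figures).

1150 mg/L

3.7 ML/d = 0.04282 m³/s.
210 L/s = 0.21 m³/s.
Mass balance: 230·0.2528 = 0.04282·Cₑ + 0.21·43.
Cₑ = (58.15 − 9.03) / 0.04282 = 1147 mg/L.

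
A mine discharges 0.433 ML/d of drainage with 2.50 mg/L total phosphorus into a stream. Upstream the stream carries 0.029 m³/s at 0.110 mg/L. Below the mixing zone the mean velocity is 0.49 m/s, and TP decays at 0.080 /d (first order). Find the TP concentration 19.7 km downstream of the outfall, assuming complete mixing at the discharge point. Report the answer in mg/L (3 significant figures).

0.445 mg/L

0.433 ML/d = 0.005012 m³/s.
After complete mixing, C₀ = (0.005012·2.5 + 0.029·0.11) / 0.03401 = 0.4622 mg/L.
Travel time t = 1.97e+04 m / 0.49 m/s = 4.02e+04 s = 0.4653 d.
C = 0.4622·exp(−0.080·0.4653) = 0.4622·0.9635 = 0.4453 mg/L.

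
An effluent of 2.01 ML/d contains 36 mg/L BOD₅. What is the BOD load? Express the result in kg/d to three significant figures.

72.4 kg/d

2.01 ML/d = 0.02326 m³/s.
Mass flux = Q·C = 0.02326 m³/s × 36 g/m³ = 0.8375 g/s.
= 0.8375 g/s × 86.4 = 72.36 kg/d.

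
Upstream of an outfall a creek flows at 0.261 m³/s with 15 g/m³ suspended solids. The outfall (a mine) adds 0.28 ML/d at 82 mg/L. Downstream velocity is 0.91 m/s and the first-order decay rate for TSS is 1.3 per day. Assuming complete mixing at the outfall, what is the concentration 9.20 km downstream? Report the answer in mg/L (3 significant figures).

13.6 mg/L

0.28 ML/d = 0.003241 m³/s.
After complete mixing, C₀ = (0.003241·82 + 0.261·15) / 0.2642 = 15.82 mg/L.
Travel time t = 9200 m / 0.91 m/s = 1.011e+04 s = 0.117 d.
C = 15.82·exp(−1.3·0.117) = 15.82·0.8589 = 13.59 mg/L.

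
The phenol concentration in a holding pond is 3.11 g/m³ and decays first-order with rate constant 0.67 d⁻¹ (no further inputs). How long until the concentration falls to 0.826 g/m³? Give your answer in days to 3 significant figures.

t = ln(C₀/C)/k = ln(3.11/0.826)/0.67 = 1.326/0.67 = 1.979 d.

1.98 d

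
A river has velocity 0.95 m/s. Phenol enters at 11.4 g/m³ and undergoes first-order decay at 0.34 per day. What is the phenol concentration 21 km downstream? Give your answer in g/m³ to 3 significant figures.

10.5 g/m³

Travel time t = 21 km / 0.95 m/s = 2.1e+04/0.95 = 2.211e+04 s = 0.2558 d.
First-order decay: C = 11.4·exp(−0.34·0.2558) = 11.4·0.9167 = 10.45 g/m³.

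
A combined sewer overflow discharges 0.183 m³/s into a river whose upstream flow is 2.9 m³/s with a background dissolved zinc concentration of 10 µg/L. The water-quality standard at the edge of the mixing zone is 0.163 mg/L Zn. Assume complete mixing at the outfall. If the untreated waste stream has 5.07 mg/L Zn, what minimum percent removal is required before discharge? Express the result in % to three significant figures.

10 µg/L = 0.01 mg/L.
Mass balance: 0.163·3.083 = 0.183·Cₑ + 2.9·0.01.
Cₑ = (0.5025 − 0.029) / 0.183 = 2.588 mg/L.
Required removal = 1 − 2.588/5.07 = 48.96 %.

49.0 %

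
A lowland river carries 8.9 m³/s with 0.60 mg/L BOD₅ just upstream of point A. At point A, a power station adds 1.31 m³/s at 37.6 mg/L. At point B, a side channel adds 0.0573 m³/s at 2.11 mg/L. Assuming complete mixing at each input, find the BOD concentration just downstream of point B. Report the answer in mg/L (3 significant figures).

After input A: C = (8.9·0.6 + 1.31·37.6) / 10.21 = 5.347 mg/L.
After input B: C = (10.21·5.347 + 0.0573·2.11) / 10.27 = 5.329 mg/L.

5.33 mg/L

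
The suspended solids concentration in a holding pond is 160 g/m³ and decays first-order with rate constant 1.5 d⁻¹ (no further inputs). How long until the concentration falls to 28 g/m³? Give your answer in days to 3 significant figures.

1.16 d

t = ln(C₀/C)/k = ln(160/28)/1.5 = 1.743/1.5 = 1.162 d.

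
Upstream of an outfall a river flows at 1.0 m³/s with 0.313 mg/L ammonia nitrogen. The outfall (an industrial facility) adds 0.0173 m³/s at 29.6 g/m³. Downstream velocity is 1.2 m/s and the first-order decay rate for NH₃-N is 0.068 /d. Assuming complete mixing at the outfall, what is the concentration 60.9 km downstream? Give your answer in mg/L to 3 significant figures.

0.779 mg/L

After complete mixing, C₀ = (0.0173·29.6 + 1·0.313) / 1.017 = 0.811 mg/L.
Travel time t = 6.09e+04 m / 1.2 m/s = 5.075e+04 s = 0.5874 d.
C = 0.811·exp(−0.068·0.5874) = 0.811·0.9608 = 0.7793 mg/L.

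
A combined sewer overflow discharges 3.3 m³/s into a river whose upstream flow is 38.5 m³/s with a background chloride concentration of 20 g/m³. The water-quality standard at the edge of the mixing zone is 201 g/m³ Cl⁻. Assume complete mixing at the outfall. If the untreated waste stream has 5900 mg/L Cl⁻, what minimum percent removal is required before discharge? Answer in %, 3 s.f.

60.8 %

Mass balance: 201·41.8 = 3.3·Cₑ + 38.5·20.
Cₑ = (8402 − 770) / 3.3 = 2313 mg/L.
Required removal = 1 − 2313/5900 = 60.8 %.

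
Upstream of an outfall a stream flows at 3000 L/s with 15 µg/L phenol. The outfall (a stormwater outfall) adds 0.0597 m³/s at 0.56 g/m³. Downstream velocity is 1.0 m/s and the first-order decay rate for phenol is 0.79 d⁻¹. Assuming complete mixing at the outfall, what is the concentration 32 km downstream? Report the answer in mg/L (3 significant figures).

3000 L/s = 3 m³/s.
15 µg/L = 0.015 mg/L.
After complete mixing, C₀ = (0.0597·0.56 + 3·0.015) / 3.06 = 0.02563 mg/L.
Travel time t = 3.2e+04 m / 1.0 m/s = 3.2e+04 s = 0.3704 d.
C = 0.02563·exp(−0.79·0.3704) = 0.02563·0.7463 = 0.01913 mg/L.

0.0191 mg/L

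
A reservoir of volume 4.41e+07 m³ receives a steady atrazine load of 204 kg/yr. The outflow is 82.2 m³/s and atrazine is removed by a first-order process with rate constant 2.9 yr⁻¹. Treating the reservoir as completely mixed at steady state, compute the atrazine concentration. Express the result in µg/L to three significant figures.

0.0749 µg/L

Outflow Q = 82.2 m³/s × 3.156e+07 s/yr = 2.594e+09 m³/yr.
Steady-state CSTR mass balance: W = Q·C + k·V·C, so C = W/(Q + kV).
Q + kV = 2.594e+09 + 2.9·4.41e+07 = 2.722e+09 m³/yr.
C = 204/2.722e+09 = 7.495e-08 kg/m³ = 7.495e-05 mg/L = 0.07495 µg/L.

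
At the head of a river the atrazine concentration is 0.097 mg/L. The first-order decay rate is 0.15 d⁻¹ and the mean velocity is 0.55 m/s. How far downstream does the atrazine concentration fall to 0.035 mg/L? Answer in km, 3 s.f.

323 km

From C = C₀·e^(−kt), t = ln(C₀/C)/k = ln(0.097/0.035)/0.15 = 1.019/0.15 = 6.796 d.
Distance = v·t = 0.55 m/s × 5.872e+05 s = 3.229e+05 m = 322.9 km.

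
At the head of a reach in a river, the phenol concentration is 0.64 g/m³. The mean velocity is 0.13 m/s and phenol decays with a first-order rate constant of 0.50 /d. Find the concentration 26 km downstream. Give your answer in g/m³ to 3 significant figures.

0.201 g/m³

Travel time t = 26 km / 0.13 m/s = 2.6e+04/0.13 = 2e+05 s = 2.315 d.
First-order decay: C = 0.64·exp(−0.50·2.315) = 0.64·0.3143 = 0.2012 g/m³.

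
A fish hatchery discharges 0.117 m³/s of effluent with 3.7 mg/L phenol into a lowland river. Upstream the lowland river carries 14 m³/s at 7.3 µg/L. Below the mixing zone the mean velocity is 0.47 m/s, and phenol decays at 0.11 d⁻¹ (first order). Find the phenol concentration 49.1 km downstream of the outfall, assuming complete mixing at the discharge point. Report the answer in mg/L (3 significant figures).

7.3 µg/L = 0.0073 mg/L.
After complete mixing, C₀ = (0.117·3.7 + 14·0.0073) / 14.12 = 0.0379 mg/L.
Travel time t = 4.91e+04 m / 0.47 m/s = 1.045e+05 s = 1.209 d.
C = 0.0379·exp(−0.11·1.209) = 0.0379·0.8755 = 0.03318 mg/L.

0.0332 mg/L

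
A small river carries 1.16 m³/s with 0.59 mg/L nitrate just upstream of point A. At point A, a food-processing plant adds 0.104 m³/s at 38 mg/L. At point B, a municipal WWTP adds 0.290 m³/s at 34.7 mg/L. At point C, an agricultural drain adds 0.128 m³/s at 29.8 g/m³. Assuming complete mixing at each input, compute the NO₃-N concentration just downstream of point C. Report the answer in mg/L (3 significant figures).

11.0 mg/L

After input A: C = (1.16·0.59 + 0.104·38) / 1.264 = 3.668 mg/L.
After input B: C = (1.264·3.668 + 0.29·34.7) / 1.554 = 9.459 mg/L.
After input C: C = (1.554·9.459 + 0.128·29.8) / 1.682 = 11.01 mg/L.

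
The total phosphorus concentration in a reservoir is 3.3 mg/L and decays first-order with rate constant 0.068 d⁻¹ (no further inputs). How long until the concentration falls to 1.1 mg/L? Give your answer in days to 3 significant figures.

16.2 d

t = ln(C₀/C)/k = ln(3.3/1.1)/0.068 = 1.099/0.068 = 16.16 d.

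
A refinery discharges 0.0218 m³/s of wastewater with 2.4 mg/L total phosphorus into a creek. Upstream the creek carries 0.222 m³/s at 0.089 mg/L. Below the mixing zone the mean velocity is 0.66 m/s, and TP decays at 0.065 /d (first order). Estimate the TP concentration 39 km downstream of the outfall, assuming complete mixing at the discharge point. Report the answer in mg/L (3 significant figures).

0.283 mg/L

After complete mixing, C₀ = (0.0218·2.4 + 0.222·0.089) / 0.2438 = 0.2956 mg/L.
Travel time t = 3.9e+04 m / 0.66 m/s = 5.909e+04 s = 0.6839 d.
C = 0.2956·exp(−0.065·0.6839) = 0.2956·0.9565 = 0.2828 mg/L.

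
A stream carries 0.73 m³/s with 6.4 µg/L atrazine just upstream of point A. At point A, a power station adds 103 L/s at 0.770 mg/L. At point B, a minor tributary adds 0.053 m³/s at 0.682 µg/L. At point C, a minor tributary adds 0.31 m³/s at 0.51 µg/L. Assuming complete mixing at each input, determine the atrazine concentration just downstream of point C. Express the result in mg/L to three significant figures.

0.0704 mg/L

6.4 µg/L = 0.0064 mg/L.
103 L/s = 0.103 m³/s.
After input A: C = (0.73·0.0064 + 0.103·0.77) / 0.833 = 0.1008 mg/L.
0.682 µg/L = 0.000682 mg/L.
After input B: C = (0.833·0.1008 + 0.053·0.000682) / 0.886 = 0.09483 mg/L.
0.51 µg/L = 0.00051 mg/L.
After input C: C = (0.886·0.09483 + 0.31·0.00051) / 1.196 = 0.07038 mg/L.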